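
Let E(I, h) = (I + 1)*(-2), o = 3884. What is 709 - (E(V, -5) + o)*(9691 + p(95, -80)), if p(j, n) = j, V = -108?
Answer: -40102319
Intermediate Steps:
E(I, h) = -2 - 2*I (E(I, h) = (1 + I)*(-2) = -2 - 2*I)
709 - (E(V, -5) + o)*(9691 + p(95, -80)) = 709 - ((-2 - 2*(-108)) + 3884)*(9691 + 95) = 709 - ((-2 + 216) + 3884)*9786 = 709 - (214 + 3884)*9786 = 709 - 4098*9786 = 709 - 1*40103028 = 709 - 40103028 = -40102319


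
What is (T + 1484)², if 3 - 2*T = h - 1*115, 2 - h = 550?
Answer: 3301489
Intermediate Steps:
h = -548 (h = 2 - 1*550 = 2 - 550 = -548)
T = 333 (T = 3/2 - (-548 - 1*115)/2 = 3/2 - (-548 - 115)/2 = 3/2 - ½*(-663) = 3/2 + 663/2 = 333)
(T + 1484)² = (333 + 1484)² = 1817² = 3301489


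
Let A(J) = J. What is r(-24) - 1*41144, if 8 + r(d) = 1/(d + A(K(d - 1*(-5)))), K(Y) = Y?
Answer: -1769537/43 ≈ -41152.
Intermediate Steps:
r(d) = -8 + 1/(5 + 2*d) (r(d) = -8 + 1/(d + (d - 1*(-5))) = -8 + 1/(d + (d + 5)) = -8 + 1/(d + (5 + d)) = -8 + 1/(5 + 2*d))
r(-24) - 1*41144 = (-39 - 16*(-24))/(5 + 2*(-24)) - 1*41144 = (-39 + 384)/(5 - 48) - 41144 = 345/(-43) - 41144 = -1/43*345 - 41144 = -345/43 - 41144 = -1769537/43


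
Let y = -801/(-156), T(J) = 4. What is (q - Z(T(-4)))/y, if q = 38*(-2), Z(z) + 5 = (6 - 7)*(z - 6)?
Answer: -3796/267 ≈ -14.217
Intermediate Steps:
Z(z) = 1 - z (Z(z) = -5 + (6 - 7)*(z - 6) = -5 - (-6 + z) = -5 + (6 - z) = 1 - z)
q = -76
y = 267/52 (y = -801*(-1/156) = 267/52 ≈ 5.1346)
(q - Z(T(-4)))/y = (-76 - (1 - 1*4))/(267/52) = (-76 - (1 - 4))*(52/267) = (-76 - 1*(-3))*(52/267) = (-76 + 3)*(52/267) = -73*52/267 = -3796/267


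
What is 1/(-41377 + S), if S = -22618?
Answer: -1/63995 ≈ -1.5626e-5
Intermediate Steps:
1/(-41377 + S) = 1/(-41377 - 22618) = 1/(-63995) = -1/63995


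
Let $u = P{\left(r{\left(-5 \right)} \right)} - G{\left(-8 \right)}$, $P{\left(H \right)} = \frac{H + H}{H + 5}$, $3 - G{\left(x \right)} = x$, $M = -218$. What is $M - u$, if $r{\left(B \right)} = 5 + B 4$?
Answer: $-210$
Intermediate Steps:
$G{\left(x \right)} = 3 - x$
$r{\left(B \right)} = 5 + 4 B$
$P{\left(H \right)} = \frac{2 H}{5 + H}$
$u = -8$ ($u = \frac{2 \left(5 + 4 \left(-5\right)\right)}{5 + \left(5 + 4 \left(-5\right)\right)} - \left(3 - -8\right) = \frac{2 \left(5 - 20\right)}{5 + \left(5 - 20\right)} - \left(3 + 8\right) = 2 \left(-15\right) \frac{1}{5 - 15} - 11 = 2 \left(-15\right) \frac{1}{-10} - 11 = 2 \left(-15\right) \left(- \frac{1}{10}\right) - 11 = 3 - 11 = -8$)
$M - u = -218 - -8 = -218 + 8 = -210$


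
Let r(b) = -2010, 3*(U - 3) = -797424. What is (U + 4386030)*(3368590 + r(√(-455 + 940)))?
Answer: 13871067080500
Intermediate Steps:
U = -265805 (U = 3 + (⅓)*(-797424) = 3 - 265808 = -265805)
(U + 4386030)*(3368590 + r(√(-455 + 940))) = (-265805 + 4386030)*(3368590 - 2010) = 4120225*3366580 = 13871067080500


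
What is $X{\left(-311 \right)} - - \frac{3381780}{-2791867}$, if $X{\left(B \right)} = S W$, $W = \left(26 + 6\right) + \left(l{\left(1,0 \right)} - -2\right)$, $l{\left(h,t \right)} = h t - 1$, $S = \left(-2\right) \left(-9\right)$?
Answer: $\frac{1654987218}{2791867} \approx 592.79$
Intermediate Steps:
$S = 18$
$l{\left(h,t \right)} = -1 + h t$
$W = 33$ ($W = \left(26 + 6\right) + \left(\left(-1 + 1 \cdot 0\right) - -2\right) = 32 + \left(\left(-1 + 0\right) + 2\right) = 32 + \left(-1 + 2\right) = 32 + 1 = 33$)
$X{\left(B \right)} = 594$ ($X{\left(B \right)} = 18 \cdot 33 = 594$)
$X{\left(-311 \right)} - - \frac{3381780}{-2791867} = 594 - - \frac{3381780}{-2791867} = 594 - \left(-3381780\right) \left(- \frac{1}{2791867}\right) = 594 - \frac{3381780}{2791867} = \frac{1654987218}{2791867}$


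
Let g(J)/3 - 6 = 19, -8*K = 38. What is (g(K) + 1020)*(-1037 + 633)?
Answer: -442380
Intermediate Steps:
K = -19/4 (K = -⅛*38 = -19/4 ≈ -4.7500)
g(J) = 75 (g(J) = 18 + 3*19 = 18 + 57 = 75)
(g(K) + 1020)*(-1037 + 633) = (75 + 1020)*(-1037 + 633) = 1095*(-404) = -442380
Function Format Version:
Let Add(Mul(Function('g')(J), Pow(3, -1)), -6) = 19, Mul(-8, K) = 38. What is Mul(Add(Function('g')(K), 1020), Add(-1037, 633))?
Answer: -442380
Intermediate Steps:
K = Rational(-19, 4) (K = Mul(Rational(-1, 8), 38) = Rational(-19, 4) ≈ -4.7500)
Function('g')(J) = 75 (Function('g')(J) = Add(18, Mul(3, 19)) = Add(18, 57) = 75)
Mul(Add(Function('g')(K), 1020), Add(-1037, 633)) = Mul(Add(75, 1020), Add(-1037, 633)) = Mul(1095, -404) = -442380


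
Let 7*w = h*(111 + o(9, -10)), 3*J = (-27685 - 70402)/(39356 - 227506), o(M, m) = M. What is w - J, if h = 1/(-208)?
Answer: -6579646/25682475 ≈ -0.25619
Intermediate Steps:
h = -1/208 ≈ -0.0048077
J = 98087/564450 (J = ((-27685 - 70402)/(39356 - 227506))/3 = (-98087/(-188150))/3 = (-98087*(-1/188150))/3 = (⅓)*(98087/188150) = 98087/564450 ≈ 0.17377)
w = -15/182 (w = (-(111 + 9)/208)/7 = (-1/208*120)/7 = (⅐)*(-15/26) = -15/182 ≈ -0.082418)
w - J = -15/182 - 1*98087/564450 = -15/182 - 98087/564450 = -6579646/25682475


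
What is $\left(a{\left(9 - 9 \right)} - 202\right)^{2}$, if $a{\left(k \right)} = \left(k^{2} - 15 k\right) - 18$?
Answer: $48400$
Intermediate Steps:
$a{\left(k \right)} = -18 + k^{2} - 15 k$
$\left(a{\left(9 - 9 \right)} - 202\right)^{2} = \left(\left(-18 + \left(9 - 9\right)^{2} - 15 \left(9 - 9\right)\right) - 202\right)^{2} = \left(\left(-18 + 0^{2} - 0\right) - 202\right)^{2} = \left(\left(-18 + 0 + 0\right) - 202\right)^{2} = \left(-18 - 202\right)^{2} = \left(-220\right)^{2} = 48400$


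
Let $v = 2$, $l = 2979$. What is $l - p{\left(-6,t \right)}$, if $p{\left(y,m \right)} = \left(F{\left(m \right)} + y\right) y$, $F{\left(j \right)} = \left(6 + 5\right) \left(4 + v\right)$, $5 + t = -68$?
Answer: $3339$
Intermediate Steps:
$t = -73$ ($t = -5 - 68 = -73$)
$F{\left(j \right)} = 66$ ($F{\left(j \right)} = \left(6 + 5\right) \left(4 + 2\right) = 11 \cdot 6 = 66$)
$p{\left(y,m \right)} = y \left(66 + y\right)$ ($p{\left(y,m \right)} = \left(66 + y\right) y = y \left(66 + y\right)$)
$l - p{\left(-6,t \right)} = 2979 - - 6 \left(66 - 6\right) = 2979 - \left(-6\right) 60 = 2979 - -360 = 2979 + 360 = 3339$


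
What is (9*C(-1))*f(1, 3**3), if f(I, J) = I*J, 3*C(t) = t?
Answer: -81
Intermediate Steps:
C(t) = t/3
(9*C(-1))*f(1, 3**3) = (9*((1/3)*(-1)))*(1*3**3) = (9*(-1/3))*(1*27) = -3*27 = -81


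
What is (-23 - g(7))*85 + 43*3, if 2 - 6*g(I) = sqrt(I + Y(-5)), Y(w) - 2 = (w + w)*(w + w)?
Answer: -5563/3 + 85*sqrt(109)/6 ≈ -1706.4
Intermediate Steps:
Y(w) = 2 + 4*w**2 (Y(w) = 2 + (w + w)*(w + w) = 2 + (2*w)*(2*w) = 2 + 4*w**2)
g(I) = 1/3 - sqrt(102 + I)/6 (g(I) = 1/3 - sqrt(I + (2 + 4*(-5)**2))/6 = 1/3 - sqrt(I + (2 + 4*25))/6 = 1/3 - sqrt(I + (2 + 100))/6 = 1/3 - sqrt(I + 102)/6 = 1/3 - sqrt(102 + I)/6)
(-23 - g(7))*85 + 43*3 = (-23 - (1/3 - sqrt(102 + 7)/6))*85 + 43*3 = (-23 - (1/3 - sqrt(109)/6))*85 + 129 = (-23 + (-1/3 + sqrt(109)/6))*85 + 129 = (-70/3 + sqrt(109)/6)*85 + 129 = (-5950/3 + 85*sqrt(109)/6) + 129 = -5563/3 + 85*sqrt(109)/6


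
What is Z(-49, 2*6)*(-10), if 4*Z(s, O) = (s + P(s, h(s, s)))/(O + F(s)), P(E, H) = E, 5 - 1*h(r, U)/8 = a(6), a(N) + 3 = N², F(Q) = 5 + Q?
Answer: -245/32 ≈ -7.6563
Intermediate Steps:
a(N) = -3 + N²
h(r, U) = -224 (h(r, U) = 40 - 8*(-3 + 6²) = 40 - 8*(-3 + 36) = 40 - 8*33 = 40 - 264 = -224)
Z(s, O) = s/(2*(5 + O + s)) (Z(s, O) = ((s + s)/(O + (5 + s)))/4 = ((2*s)/(5 + O + s))/4 = (2*s/(5 + O + s))/4 = s/(2*(5 + O + s)))
Z(-49, 2*6)*(-10) = ((½)*(-49)/(5 + 2*6 - 49))*(-10) = ((½)*(-49)/(5 + 12 - 49))*(-10) = ((½)*(-49)/(-32))*(-10) = ((½)*(-49)*(-1/32))*(-10) = (49/64)*(-10) = -245/32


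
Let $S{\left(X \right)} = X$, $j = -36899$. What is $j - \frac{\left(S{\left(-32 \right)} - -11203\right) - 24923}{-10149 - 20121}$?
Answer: $- \frac{186157747}{5045} \approx -36899.0$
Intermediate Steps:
$j - \frac{\left(S{\left(-32 \right)} - -11203\right) - 24923}{-10149 - 20121} = -36899 - \frac{\left(-32 - -11203\right) - 24923}{-10149 - 20121} = -36899 - \frac{\left(-32 + 11203\right) - 24923}{-30270} = -36899 - \left(11171 - 24923\right) \left(- \frac{1}{30270}\right) = -36899 - \left(-13752\right) \left(- \frac{1}{30270}\right) = -36899 - \frac{2292}{5045} = - \frac{186157747}{5045}$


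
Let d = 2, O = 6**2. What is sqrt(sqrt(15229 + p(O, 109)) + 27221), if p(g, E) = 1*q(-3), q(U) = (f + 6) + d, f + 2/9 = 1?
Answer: sqrt(244989 + 6*sqrt(34285))/3 ≈ 165.36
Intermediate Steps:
O = 36
f = 7/9 (f = -2/9 + 1 = 7/9 ≈ 0.77778)
q(U) = 79/9 (q(U) = (7/9 + 6) + 2 = 61/9 + 2 = 79/9)
p(g, E) = 79/9 (p(g, E) = 1*(79/9) = 79/9)
sqrt(sqrt(15229 + p(O, 109)) + 27221) = sqrt(sqrt(15229 + 79/9) + 27221) = sqrt(sqrt(137140/9) + 27221) = sqrt(2*sqrt(34285)/3 + 27221) = sqrt(27221 + 2*sqrt(34285)/3)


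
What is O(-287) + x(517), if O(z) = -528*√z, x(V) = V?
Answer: 517 - 528*I*√287 ≈ 517.0 - 8944.9*I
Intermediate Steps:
O(-287) + x(517) = -528*I*√287 + 517 = 517 - 528*I*√287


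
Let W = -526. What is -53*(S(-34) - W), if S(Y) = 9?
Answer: -28355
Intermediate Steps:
-53*(S(-34) - W) = -53*(9 - 1*(-526)) = -53*(9 + 526) = -53*535 = -28355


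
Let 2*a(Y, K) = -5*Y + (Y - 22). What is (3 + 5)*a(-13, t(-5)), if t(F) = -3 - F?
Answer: 120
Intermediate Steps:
a(Y, K) = -11 - 2*Y (a(Y, K) = (-5*Y + (Y - 22))/2 = (-5*Y + (-22 + Y))/2 = (-22 - 4*Y)/2 = -11 - 2*Y)
(3 + 5)*a(-13, t(-5)) = (3 + 5)*(-11 - 2*(-13)) = 8*(-11 + 26) = 8*15 = 120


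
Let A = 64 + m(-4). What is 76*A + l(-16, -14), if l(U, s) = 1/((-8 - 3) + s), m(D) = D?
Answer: 113999/25 ≈ 4560.0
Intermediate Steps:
l(U, s) = 1/(-11 + s)
A = 60 (A = 64 - 4 = 60)
76*A + l(-16, -14) = 76*60 + 1/(-11 - 14) = 4560 + 1/(-25) = 4560 - 1/25 = 113999/25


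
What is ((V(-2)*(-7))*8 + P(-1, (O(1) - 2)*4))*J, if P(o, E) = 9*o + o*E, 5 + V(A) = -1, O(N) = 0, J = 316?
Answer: 105860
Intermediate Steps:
V(A) = -6 (V(A) = -5 - 1 = -6)
P(o, E) = 9*o + E*o
((V(-2)*(-7))*8 + P(-1, (O(1) - 2)*4))*J = (-6*(-7)*8 - (9 + (0 - 2)*4))*316 = (42*8 - (9 - 2*4))*316 = (336 - (9 - 8))*316 = (336 - 1*1)*316 = (336 - 1)*316 = 335*316 = 105860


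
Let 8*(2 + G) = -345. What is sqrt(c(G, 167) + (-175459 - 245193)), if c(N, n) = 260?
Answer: 2*I*sqrt(105098) ≈ 648.38*I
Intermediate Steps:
G = -361/8 (G = -2 + (1/8)*(-345) = -2 - 345/8 = -361/8 ≈ -45.125)
sqrt(c(G, 167) + (-175459 - 245193)) = sqrt(260 + (-175459 - 245193)) = sqrt(260 - 420652) = sqrt(-420392) = 2*I*sqrt(105098)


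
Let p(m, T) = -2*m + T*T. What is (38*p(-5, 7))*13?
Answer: 29146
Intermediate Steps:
p(m, T) = T² - 2*m (p(m, T) = -2*m + T² = T² - 2*m)
(38*p(-5, 7))*13 = (38*(7² - 2*(-5)))*13 = (38*(49 + 10))*13 = (38*59)*13 = 2242*13 = 29146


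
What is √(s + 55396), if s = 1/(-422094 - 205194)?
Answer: √5449446263582634/313644 ≈ 235.36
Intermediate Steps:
s = -1/627288 (s = 1/(-627288) = -1/627288 ≈ -1.5942e-6)
√(s + 55396) = √(-1/627288 + 55396) = √(34749246047/627288) = √5449446263582634/313644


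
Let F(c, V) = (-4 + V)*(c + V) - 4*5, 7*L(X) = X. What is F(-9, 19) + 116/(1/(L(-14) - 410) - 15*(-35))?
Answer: 28166662/216299 ≈ 130.22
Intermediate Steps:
L(X) = X/7
F(c, V) = -20 + (-4 + V)*(V + c) (F(c, V) = (-4 + V)*(V + c) - 20 = -20 + (-4 + V)*(V + c))
F(-9, 19) + 116/(1/(L(-14) - 410) - 15*(-35)) = (-20 + 19**2 - 4*19 - 4*(-9) + 19*(-9)) + 116/(1/((1/7)*(-14) - 410) - 15*(-35)) = (-20 + 361 - 76 + 36 - 171) + 116/(1/(-2 - 410) + 525) = 130 + 116/(1/(-412) + 525) = 130 + 116/(-1/412 + 525) = 130 + 116/(216299/412) = 130 + (412/216299)*116 = 130 + 47792/216299 = 28166662/216299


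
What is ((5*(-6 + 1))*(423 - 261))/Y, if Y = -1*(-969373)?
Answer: -4050/969373 ≈ -0.0041780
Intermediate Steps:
Y = 969373
((5*(-6 + 1))*(423 - 261))/Y = ((5*(-6 + 1))*(423 - 261))/969373 = ((5*(-5))*162)*(1/969373) = -25*162*(1/969373) = -4050*1/969373 = -4050/969373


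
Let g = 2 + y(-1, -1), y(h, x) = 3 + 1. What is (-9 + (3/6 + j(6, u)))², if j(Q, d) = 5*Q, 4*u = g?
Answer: 1849/4 ≈ 462.25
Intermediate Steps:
y(h, x) = 4
g = 6 (g = 2 + 4 = 6)
u = 3/2 (u = (¼)*6 = 3/2 ≈ 1.5000)
(-9 + (3/6 + j(6, u)))² = (-9 + (3/6 + 5*6))² = (-9 + ((⅙)*3 + 30))² = (-9 + (½ + 30))² = (-9 + 61/2)² = (43/2)² = 1849/4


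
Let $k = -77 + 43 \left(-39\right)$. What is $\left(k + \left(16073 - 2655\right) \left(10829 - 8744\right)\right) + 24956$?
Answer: $27999732$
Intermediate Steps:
$k = -1754$ ($k = -77 - 1677 = -1754$)
$\left(k + \left(16073 - 2655\right) \left(10829 - 8744\right)\right) + 24956 = \left(-1754 + \left(16073 - 2655\right) \left(10829 - 8744\right)\right) + 24956 = \left(-1754 + 13418 \cdot 2085\right) + 24956 = \left(-1754 + 27976530\right) + 24956 = 27974776 + 24956 = 27999732$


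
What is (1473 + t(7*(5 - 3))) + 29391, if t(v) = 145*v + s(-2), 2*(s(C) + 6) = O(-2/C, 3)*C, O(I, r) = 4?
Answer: 32884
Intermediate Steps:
s(C) = -6 + 2*C (s(C) = -6 + (4*C)/2 = -6 + 2*C)
t(v) = -10 + 145*v (t(v) = 145*v + (-6 + 2*(-2)) = 145*v + (-6 - 4) = 145*v - 10 = -10 + 145*v)
(1473 + t(7*(5 - 3))) + 29391 = (1473 + (-10 + 145*(7*(5 - 3)))) + 29391 = (1473 + (-10 + 145*(7*2))) + 29391 = (1473 + (-10 + 145*14)) + 29391 = (1473 + (-10 + 2030)) + 29391 = (1473 + 2020) + 29391 = 3493 + 29391 = 32884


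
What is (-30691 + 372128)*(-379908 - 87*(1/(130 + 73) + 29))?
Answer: -914033677740/7 ≈ -1.3058e+11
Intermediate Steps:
(-30691 + 372128)*(-379908 - 87*(1/(130 + 73) + 29)) = 341437*(-379908 - 87*(1/203 + 29)) = 341437*(-379908 - 87*5888/203) = 341437*(-379908 - 17664/7) = 341437*(-2677020/7) = -914033677740/7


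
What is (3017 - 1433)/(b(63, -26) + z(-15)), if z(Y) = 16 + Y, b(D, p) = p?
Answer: -1584/25 ≈ -63.360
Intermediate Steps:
(3017 - 1433)/(b(63, -26) + z(-15)) = (3017 - 1433)/(-26 + (16 - 15)) = 1584/(-26 + 1) = 1584/(-25) = 1584*(-1/25) = -1584/25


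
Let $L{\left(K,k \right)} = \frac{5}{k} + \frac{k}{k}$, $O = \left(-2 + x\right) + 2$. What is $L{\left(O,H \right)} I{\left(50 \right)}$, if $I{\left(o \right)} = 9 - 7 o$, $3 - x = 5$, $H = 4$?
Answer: $- \frac{3069}{4} \approx -767.25$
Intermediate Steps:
$x = -2$ ($x = 3 - 5 = -2$)
$O = -2$ ($O = \left(-2 - 2\right) + 2 = -4 + 2 = -2$)
$L{\left(K,k \right)} = 1 + \frac{5}{k}$ ($L{\left(K,k \right)} = \frac{5}{k} + 1 = 1 + \frac{5}{k}$)
$L{\left(O,H \right)} I{\left(50 \right)} = \frac{5 + 4}{4} \left(9 - 350\right) = \frac{1}{4} \cdot 9 \left(9 - 350\right) = \frac{9}{4} \left(-341\right) = - \frac{3069}{4}$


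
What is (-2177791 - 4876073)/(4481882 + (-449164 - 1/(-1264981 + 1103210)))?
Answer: -380370211048/217458941193 ≈ -1.7492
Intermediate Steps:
(-2177791 - 4876073)/(4481882 + (-449164 - 1/(-1264981 + 1103210))) = -7053864/(4481882 + (-449164 - 1/(-161771))) = -7053864/(4481882 + (-449164 - 1*(-1/161771))) = -7053864/(4481882 + (-449164 + 1/161771)) = -7053864/(4481882 - 72661709443/161771) = -7053864/652376823579/161771 = -7053864*161771/652376823579 = -380370211048/217458941193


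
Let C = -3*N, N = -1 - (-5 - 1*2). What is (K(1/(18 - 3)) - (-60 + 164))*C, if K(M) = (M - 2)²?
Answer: 45118/25 ≈ 1804.7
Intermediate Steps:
K(M) = (-2 + M)²
N = 6 (N = -1 - (-5 - 2) = -1 - 1*(-7) = -1 + 7 = 6)
C = -18 (C = -3*6 = -18)
(K(1/(18 - 3)) - (-60 + 164))*C = ((-2 + 1/(18 - 3))² - (-60 + 164))*(-18) = ((-2 + 1/15)² - 1*104)*(-18) = ((-2 + 1/15)² - 104)*(-18) = ((-29/15)² - 104)*(-18) = (841/225 - 104)*(-18) = -22559/225*(-18) = 45118/25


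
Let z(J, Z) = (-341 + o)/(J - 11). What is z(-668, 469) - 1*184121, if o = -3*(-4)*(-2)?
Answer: -125017794/679 ≈ -1.8412e+5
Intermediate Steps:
o = -24 (o = 12*(-2) = -24)
z(J, Z) = -365/(-11 + J) (z(J, Z) = (-341 - 24)/(J - 11) = -365/(-11 + J))
z(-668, 469) - 1*184121 = -365/(-11 - 668) - 1*184121 = -365/(-679) - 184121 = -365*(-1/679) - 184121 = 365/679 - 184121 = -125017794/679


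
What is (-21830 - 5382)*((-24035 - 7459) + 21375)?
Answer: 275358228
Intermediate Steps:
(-21830 - 5382)*((-24035 - 7459) + 21375) = -27212*(-31494 + 21375) = -27212*(-10119) = 275358228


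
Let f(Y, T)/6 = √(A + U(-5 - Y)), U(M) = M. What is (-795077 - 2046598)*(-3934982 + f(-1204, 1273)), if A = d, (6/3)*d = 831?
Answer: 11181939974850 - 8525025*√6458 ≈ 1.1181e+13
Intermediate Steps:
d = 831/2 (d = (½)*831 = 831/2 ≈ 415.50)
A = 831/2 ≈ 415.50
f(Y, T) = 6*√(821/2 - Y) (f(Y, T) = 6*√(831/2 + (-5 - Y)) = 6*√(821/2 - Y))
(-795077 - 2046598)*(-3934982 + f(-1204, 1273)) = (-795077 - 2046598)*(-3934982 + 3*√(1642 - 4*(-1204))) = -2841675*(-3934982 + 3*√(1642 + 4816)) = -2841675*(-3934982 + 3*√6458) = 11181939974850 - 8525025*√6458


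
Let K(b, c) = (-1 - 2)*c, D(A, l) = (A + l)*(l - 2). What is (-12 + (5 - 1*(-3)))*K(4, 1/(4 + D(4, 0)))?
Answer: -3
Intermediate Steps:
D(A, l) = (-2 + l)*(A + l) (D(A, l) = (A + l)*(-2 + l) = (-2 + l)*(A + l))
K(b, c) = -3*c
(-12 + (5 - 1*(-3)))*K(4, 1/(4 + D(4, 0))) = (-12 + (5 - 1*(-3)))*(-3/(4 + (0**2 - 2*4 - 2*0 + 4*0))) = (-12 + (5 + 3))*(-3/(4 + (0 - 8 + 0 + 0))) = (-12 + 8)*(-3/(4 - 8)) = -(-12)/(-4) = -(-12)*(-1)/4 = -4*3/4 = -3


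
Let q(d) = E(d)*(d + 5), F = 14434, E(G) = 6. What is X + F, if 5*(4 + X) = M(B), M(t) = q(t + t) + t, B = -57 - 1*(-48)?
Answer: 72063/5 ≈ 14413.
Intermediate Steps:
q(d) = 30 + 6*d (q(d) = 6*(d + 5) = 6*(5 + d) = 30 + 6*d)
B = -9 (B = -57 + 48 = -9)
M(t) = 30 + 13*t (M(t) = (30 + 6*(t + t)) + t = (30 + 6*(2*t)) + t = (30 + 12*t) + t = 30 + 13*t)
X = -107/5 (X = -4 + (30 + 13*(-9))/5 = -4 + (30 - 117)/5 = -4 + (1/5)*(-87) = -4 - 87/5 = -107/5 ≈ -21.400)
X + F = -107/5 + 14434 = 72063/5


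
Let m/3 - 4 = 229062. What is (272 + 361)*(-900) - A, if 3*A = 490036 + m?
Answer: -2886334/3 ≈ -9.6211e+5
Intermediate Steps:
m = 687198 (m = 12 + 3*229062 = 12 + 687186 = 687198)
A = 1177234/3 (A = (490036 + 687198)/3 = (1/3)*1177234 = 1177234/3 ≈ 3.9241e+5)
(272 + 361)*(-900) - A = (272 + 361)*(-900) - 1*1177234/3 = 633*(-900) - 1177234/3 = -569700 - 1177234/3 = -2886334/3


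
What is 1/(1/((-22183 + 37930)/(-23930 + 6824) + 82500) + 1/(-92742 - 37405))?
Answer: 61222417863397/271688443 ≈ 2.2534e+5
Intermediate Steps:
1/(1/((-22183 + 37930)/(-23930 + 6824) + 82500) + 1/(-92742 - 37405)) = 1/(1/(15747/(-17106) + 82500) + 1/(-130147)) = 1/(1/(15747*(-1/17106) + 82500) - 1/130147) = 1/(1/(-5249/5702 + 82500) - 1/130147) = 1/(1/(470409751/5702) - 1/130147) = 1/(5702/470409751 - 1/130147) = 1/(271688443/61222417863397) = 61222417863397/271688443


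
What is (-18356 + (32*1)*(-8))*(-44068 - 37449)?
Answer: 1517194404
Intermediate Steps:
(-18356 + (32*1)*(-8))*(-44068 - 37449) = (-18356 + 32*(-8))*(-81517) = (-18356 - 256)*(-81517) = -18612*(-81517) = 1517194404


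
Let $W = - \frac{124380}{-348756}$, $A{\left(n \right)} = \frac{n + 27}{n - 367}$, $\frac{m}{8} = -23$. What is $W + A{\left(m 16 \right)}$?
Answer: $\frac{119095286}{96227593} \approx 1.2376$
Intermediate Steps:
$m = -184$ ($m = 8 \left(-23\right) = -184$)
$A{\left(n \right)} = \frac{27 + n}{-367 + n}$
$W = \frac{10365}{29063}$ ($W = \left(-124380\right) \left(- \frac{1}{348756}\right) = \frac{10365}{29063} \approx 0.35664$)
$W + A{\left(m 16 \right)} = \frac{10365}{29063} + \frac{27 - 2944}{-367 - 2944} = \frac{10365}{29063} + \frac{1}{-3311} \left(-2917\right) = \frac{10365}{29063} - - \frac{2917}{3311} = \frac{10365}{29063} + \frac{2917}{3311} = \frac{119095286}{96227593}$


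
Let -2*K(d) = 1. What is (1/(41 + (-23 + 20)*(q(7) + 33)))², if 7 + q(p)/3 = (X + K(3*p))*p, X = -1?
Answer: 4/39601 ≈ 0.00010101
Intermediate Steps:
K(d) = -½ (K(d) = -½*1 = -½)
q(p) = -21 - 9*p/2 (q(p) = -21 + 3*((-1 - ½)*p) = -21 + 3*(-3*p/2) = -21 - 9*p/2)
(1/(41 + (-23 + 20)*(q(7) + 33)))² = (1/(41 + (-23 + 20)*((-21 - 9/2*7) + 33)))² = (1/(41 - 3*((-21 - 63/2) + 33)))² = (1/(41 - 3*(-105/2 + 33)))² = (1/(41 - 3*(-39/2)))² = (1/(41 + 117/2))² = (1/(199/2))² = (2/199)² = 4/39601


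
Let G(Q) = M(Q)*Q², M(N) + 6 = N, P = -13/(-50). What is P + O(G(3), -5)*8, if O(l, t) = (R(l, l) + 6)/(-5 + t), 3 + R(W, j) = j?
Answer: 973/50 ≈ 19.460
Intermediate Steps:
R(W, j) = -3 + j
P = 13/50 (P = -13*(-1/50) = 13/50 ≈ 0.26000)
M(N) = -6 + N
G(Q) = Q²*(-6 + Q) (G(Q) = (-6 + Q)*Q² = Q²*(-6 + Q))
O(l, t) = (3 + l)/(-5 + t) (O(l, t) = ((-3 + l) + 6)/(-5 + t) = (3 + l)/(-5 + t))
P + O(G(3), -5)*8 = 13/50 + ((3 + 3²*(-6 + 3))/(-5 - 5))*8 = 13/50 + ((3 + 9*(-3))/(-10))*8 = 13/50 - (3 - 27)/10*8 = 13/50 - ⅒*(-24)*8 = 13/50 + (12/5)*8 = 13/50 + 96/5 = 973/50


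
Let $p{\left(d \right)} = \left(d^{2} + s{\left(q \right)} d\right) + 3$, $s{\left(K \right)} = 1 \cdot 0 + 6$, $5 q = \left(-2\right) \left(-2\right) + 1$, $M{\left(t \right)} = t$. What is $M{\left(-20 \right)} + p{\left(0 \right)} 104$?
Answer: $292$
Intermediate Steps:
$q = 1$ ($q = \frac{\left(-2\right) \left(-2\right) + 1}{5} = \frac{4 + 1}{5} = \frac{1}{5} \cdot 5 = 1$)
$s{\left(K \right)} = 6$ ($s{\left(K \right)} = 0 + 6 = 6$)
$p{\left(d \right)} = 3 + d^{2} + 6 d$ ($p{\left(d \right)} = \left(d^{2} + 6 d\right) + 3 = 3 + d^{2} + 6 d$)
$M{\left(-20 \right)} + p{\left(0 \right)} 104 = -20 + \left(3 + 0^{2} + 6 \cdot 0\right) 104 = -20 + \left(3 + 0 + 0\right) 104 = -20 + 3 \cdot 104 = -20 + 312 = 292$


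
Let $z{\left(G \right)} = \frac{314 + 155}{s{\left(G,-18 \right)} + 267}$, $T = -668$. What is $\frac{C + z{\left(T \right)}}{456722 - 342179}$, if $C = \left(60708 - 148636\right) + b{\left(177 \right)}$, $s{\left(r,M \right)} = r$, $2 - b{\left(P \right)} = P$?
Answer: $- \frac{35329772}{45931743} \approx -0.76918$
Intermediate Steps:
$b{\left(P \right)} = 2 - P$
$z{\left(G \right)} = \frac{469}{267 + G}$ ($z{\left(G \right)} = \frac{314 + 155}{G + 267} = \frac{469}{267 + G}$)
$C = -88103$ ($C = \left(60708 - 148636\right) + \left(2 - 177\right) = -87928 + \left(2 - 177\right) = -87928 - 175 = -88103$)
$\frac{C + z{\left(T \right)}}{456722 - 342179} = \frac{-88103 + \frac{469}{267 - 668}}{456722 - 342179} = \frac{-88103 + \frac{469}{-401}}{114543} = \left(-88103 + 469 \left(- \frac{1}{401}\right)\right) \frac{1}{114543} = \left(-88103 - \frac{469}{401}\right) \frac{1}{114543} = \left(- \frac{35329772}{401}\right) \frac{1}{114543} = - \frac{35329772}{45931743}$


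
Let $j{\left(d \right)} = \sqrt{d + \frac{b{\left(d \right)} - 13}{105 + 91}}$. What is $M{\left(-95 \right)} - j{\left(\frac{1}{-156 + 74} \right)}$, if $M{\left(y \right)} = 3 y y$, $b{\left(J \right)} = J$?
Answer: $27075 - \frac{i \sqrt{103566}}{1148} \approx 27075.0 - 0.28033 i$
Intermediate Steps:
$M{\left(y \right)} = 3 y^{2}$
$j{\left(d \right)} = \sqrt{- \frac{13}{196} + \frac{197 d}{196}}$ ($j{\left(d \right)} = \sqrt{d + \frac{d - 13}{105 + 91}} = \sqrt{d + \frac{-13 + d}{196}} = \sqrt{d + \left(-13 + d\right) \frac{1}{196}} = \sqrt{d + \left(- \frac{13}{196} + \frac{d}{196}\right)} = \sqrt{- \frac{13}{196} + \frac{197 d}{196}}$)
$M{\left(-95 \right)} - j{\left(\frac{1}{-156 + 74} \right)} = 3 \left(-95\right)^{2} - \frac{\sqrt{-13 + \frac{197}{-156 + 74}}}{14} = 3 \cdot 9025 - \frac{\sqrt{-13 + \frac{197}{-82}}}{14} = 27075 - \frac{\sqrt{-13 + 197 \left(- \frac{1}{82}\right)}}{14} = 27075 - \frac{\sqrt{-13 - \frac{197}{82}}}{14} = 27075 - \frac{\sqrt{- \frac{1263}{82}}}{14} = 27075 - \frac{\frac{1}{82} i \sqrt{103566}}{14} = 27075 - \frac{i \sqrt{103566}}{1148}$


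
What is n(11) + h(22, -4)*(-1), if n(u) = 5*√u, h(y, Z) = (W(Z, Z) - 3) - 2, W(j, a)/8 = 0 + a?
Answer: 37 + 5*√11 ≈ 53.583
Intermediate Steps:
W(j, a) = 8*a (W(j, a) = 8*(0 + a) = 8*a)
h(y, Z) = -5 + 8*Z (h(y, Z) = (8*Z - 3) - 2 = (-3 + 8*Z) - 2 = -5 + 8*Z)
n(11) + h(22, -4)*(-1) = 5*√11 + (-5 + 8*(-4))*(-1) = 5*√11 + (-5 - 32)*(-1) = 5*√11 - 37*(-1) = 5*√11 + 37 = 37 + 5*√11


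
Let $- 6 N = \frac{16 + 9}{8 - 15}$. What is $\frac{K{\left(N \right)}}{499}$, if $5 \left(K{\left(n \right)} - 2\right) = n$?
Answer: $\frac{89}{20958} \approx 0.0042466$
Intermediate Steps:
$N = \frac{25}{42}$ ($N = - \frac{\left(16 + 9\right) \frac{1}{8 - 15}}{6} = - \frac{25 \frac{1}{-7}}{6} = - \frac{25 \left(- \frac{1}{7}\right)}{6} = \left(- \frac{1}{6}\right) \left(- \frac{25}{7}\right) = \frac{25}{42} \approx 0.59524$)
$K{\left(n \right)} = 2 + \frac{n}{5}$
$\frac{K{\left(N \right)}}{499} = \frac{2 + \frac{1}{5} \cdot \frac{25}{42}}{499} = \left(2 + \frac{5}{42}\right) \frac{1}{499} = \frac{89}{42} \cdot \frac{1}{499} = \frac{89}{20958}$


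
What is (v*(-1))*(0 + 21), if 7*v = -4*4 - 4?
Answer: 60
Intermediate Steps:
v = -20/7 (v = (-4*4 - 4)/7 = (-16 - 4)/7 = (1/7)*(-20) = -20/7 ≈ -2.8571)
(v*(-1))*(0 + 21) = (-20/7*(-1))*(0 + 21) = (20/7)*21 = 60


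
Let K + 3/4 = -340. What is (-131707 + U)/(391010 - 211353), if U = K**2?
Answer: -249543/2874512 ≈ -0.086812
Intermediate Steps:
K = -1363/4 (K = -3/4 - 340 = -1363/4 ≈ -340.75)
U = 1857769/16 (U = (-1363/4)**2 = 1857769/16 ≈ 1.1611e+5)
(-131707 + U)/(391010 - 211353) = (-131707 + 1857769/16)/(391010 - 211353) = -249543/16/179657 = -249543/16*1/179657 = -249543/2874512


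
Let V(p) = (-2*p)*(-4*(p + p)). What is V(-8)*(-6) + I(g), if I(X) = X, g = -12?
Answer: -6156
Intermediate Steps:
V(p) = 16*p**2 (V(p) = (-2*p)*(-8*p) = 16*p**2)
V(-8)*(-6) + I(g) = (16*(-8)**2)*(-6) - 12 = (16*64)*(-6) - 12 = 1024*(-6) - 12 = -6144 - 12 = -6156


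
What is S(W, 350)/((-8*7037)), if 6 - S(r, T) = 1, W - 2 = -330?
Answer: -5/56296 ≈ -8.8816e-5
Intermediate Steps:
W = -328 (W = 2 - 330 = -328)
S(r, T) = 5 (S(r, T) = 6 - 1*1 = 6 - 1 = 5)
S(W, 350)/((-8*7037)) = 5/((-8*7037)) = 5/(-56296) = 5*(-1/56296) = -5/56296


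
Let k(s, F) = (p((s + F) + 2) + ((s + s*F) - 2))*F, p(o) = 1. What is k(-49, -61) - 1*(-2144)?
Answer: -177135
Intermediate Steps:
k(s, F) = F*(-1 + s + F*s) (k(s, F) = (1 + ((s + s*F) - 2))*F = (1 + ((s + F*s) - 2))*F = (1 + (-2 + s + F*s))*F = (-1 + s + F*s)*F = F*(-1 + s + F*s))
k(-49, -61) - 1*(-2144) = -61*(-1 - 49 - 61*(-49)) - 1*(-2144) = -61*(-1 - 49 + 2989) + 2144 = -61*2939 + 2144 = -179279 + 2144 = -177135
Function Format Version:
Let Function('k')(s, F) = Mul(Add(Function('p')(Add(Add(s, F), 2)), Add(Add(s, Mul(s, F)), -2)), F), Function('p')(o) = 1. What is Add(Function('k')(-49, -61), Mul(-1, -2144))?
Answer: -177135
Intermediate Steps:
Function('k')(s, F) = Mul(F, Add(-1, s, Mul(F, s))) (Function('k')(s, F) = Mul(Add(1, Add(Add(s, Mul(s, F)), -2)), F) = Mul(Add(1, Add(Add(s, Mul(F, s)), -2)), F) = Mul(Add(1, Add(-2, s, Mul(F, s))), F) = Mul(Add(-1, s, Mul(F, s)), F) = Mul(F, Add(-1, s, Mul(F, s))))
Add(Function('k')(-49, -61), Mul(-1, -2144)) = Add(Mul(-61, Add(-1, -49, Mul(-61, -49))), Mul(-1, -2144)) = Add(Mul(-61, Add(-1, -49, 2989)), 2144) = Add(Mul(-61, 2939), 2144) = Add(-179279, 2144) = -177135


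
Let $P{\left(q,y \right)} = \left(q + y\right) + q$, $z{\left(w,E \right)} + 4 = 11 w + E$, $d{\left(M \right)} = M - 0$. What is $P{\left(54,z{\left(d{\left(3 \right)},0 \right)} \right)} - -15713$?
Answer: $15850$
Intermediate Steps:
$d{\left(M \right)} = M$ ($d{\left(M \right)} = M + 0 = M$)
$z{\left(w,E \right)} = -4 + E + 11 w$ ($z{\left(w,E \right)} = -4 + \left(11 w + E\right) = -4 + \left(E + 11 w\right) = -4 + E + 11 w$)
$P{\left(q,y \right)} = y + 2 q$
$P{\left(54,z{\left(d{\left(3 \right)},0 \right)} \right)} - -15713 = \left(\left(-4 + 0 + 11 \cdot 3\right) + 2 \cdot 54\right) - -15713 = \left(\left(-4 + 0 + 33\right) + 108\right) + 15713 = \left(29 + 108\right) + 15713 = 137 + 15713 = 15850$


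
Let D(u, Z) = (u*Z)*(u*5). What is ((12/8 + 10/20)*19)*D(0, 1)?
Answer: 0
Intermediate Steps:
D(u, Z) = 5*Z*u² (D(u, Z) = (Z*u)*(5*u) = 5*Z*u²)
((12/8 + 10/20)*19)*D(0, 1) = ((12/8 + 10/20)*19)*(5*1*0²) = ((12*(⅛) + 10*(1/20))*19)*(5*1*0) = ((3/2 + ½)*19)*0 = (2*19)*0 = 38*0 = 0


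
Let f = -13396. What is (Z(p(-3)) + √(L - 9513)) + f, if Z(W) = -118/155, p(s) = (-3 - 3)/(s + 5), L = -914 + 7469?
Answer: -2076498/155 + I*√2958 ≈ -13397.0 + 54.388*I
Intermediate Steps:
L = 6555
p(s) = -6/(5 + s)
Z(W) = -118/155 (Z(W) = -118*1/155 = -118/155)
(Z(p(-3)) + √(L - 9513)) + f = (-118/155 + √(6555 - 9513)) - 13396 = (-118/155 + √(-2958)) - 13396 = (-118/155 + I*√2958) - 13396 = -2076498/155 + I*√2958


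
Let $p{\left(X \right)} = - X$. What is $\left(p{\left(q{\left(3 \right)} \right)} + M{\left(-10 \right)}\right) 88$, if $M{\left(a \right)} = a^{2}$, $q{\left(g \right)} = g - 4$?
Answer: $8888$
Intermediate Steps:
$q{\left(g \right)} = -4 + g$
$\left(p{\left(q{\left(3 \right)} \right)} + M{\left(-10 \right)}\right) 88 = \left(- (-4 + 3) + \left(-10\right)^{2}\right) 88 = \left(\left(-1\right) \left(-1\right) + 100\right) 88 = \left(1 + 100\right) 88 = 101 \cdot 88 = 8888$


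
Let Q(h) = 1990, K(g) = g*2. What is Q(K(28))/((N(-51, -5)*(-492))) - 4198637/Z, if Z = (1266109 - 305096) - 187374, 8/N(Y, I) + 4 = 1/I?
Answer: -1676626745/507507184 ≈ -3.3036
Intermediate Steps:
K(g) = 2*g
N(Y, I) = 8/(-4 + 1/I)
Z = 773639 (Z = 961013 - 187374 = 773639)
Q(K(28))/((N(-51, -5)*(-492))) - 4198637/Z = 1990/((-8*(-5)/(-1 + 4*(-5))*(-492))) - 4198637/773639 = 1990/((-8*(-5)/(-1 - 20)*(-492))) - 4198637*1/773639 = 1990/((-8*(-5)/(-21)*(-492))) - 4198637/773639 = 1990/((-8*(-5)*(-1/21)*(-492))) - 4198637/773639 = 1990/((-40/21*(-492))) - 4198637/773639 = 1990/(6560/7) - 4198637/773639 = 1990*(7/6560) - 4198637/773639 = 1393/656 - 4198637/773639 = -1676626745/507507184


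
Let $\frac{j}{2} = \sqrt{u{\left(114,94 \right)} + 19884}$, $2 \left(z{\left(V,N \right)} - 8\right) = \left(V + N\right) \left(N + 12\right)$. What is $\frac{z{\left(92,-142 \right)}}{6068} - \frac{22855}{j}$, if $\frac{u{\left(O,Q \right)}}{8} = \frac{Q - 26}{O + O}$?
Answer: $\frac{1629}{3034} - \frac{3265 \sqrt{16152717}}{161932} \approx -80.498$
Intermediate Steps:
$u{\left(O,Q \right)} = \frac{4 \left(-26 + Q\right)}{O}$ ($u{\left(O,Q \right)} = 8 \frac{Q - 26}{O + O} = 8 \frac{-26 + Q}{2 O} = \frac{4 \left(-26 + Q\right)}{O}$)
$z{\left(V,N \right)} = 8 + \frac{\left(12 + N\right) \left(N + V\right)}{2}$ ($z{\left(V,N \right)} = 8 + \frac{\left(V + N\right) \left(N + 12\right)}{2} = 8 + \frac{\left(N + V\right) \left(12 + N\right)}{2} = 8 + \frac{\left(12 + N\right) \left(N + V\right)}{2}$)
$j = \frac{4 \sqrt{16152717}}{57}$ ($j = 2 \sqrt{\frac{4 \left(-26 + 94\right)}{114} + 19884} = 2 \sqrt{4 \cdot \frac{1}{114} \cdot 68 + 19884} = 2 \sqrt{\frac{136}{57} + 19884} = 2 \sqrt{\frac{1133524}{57}} = 2 \frac{2 \sqrt{16152717}}{57} = \frac{4 \sqrt{16152717}}{57} \approx 282.04$)
$\frac{z{\left(92,-142 \right)}}{6068} - \frac{22855}{j} = \frac{8 + \frac{\left(-142\right)^{2}}{2} + 6 \left(-142\right) + 6 \cdot 92 + \frac{1}{2} \left(-142\right) 92}{6068} - \frac{22855}{\frac{4}{57} \sqrt{16152717}} = \left(8 + \frac{1}{2} \cdot 20164 - 852 + 552 - 6532\right) \frac{1}{6068} - 22855 \frac{\sqrt{16152717}}{1133524} = \left(8 + 10082 - 852 + 552 - 6532\right) \frac{1}{6068} - \frac{3265 \sqrt{16152717}}{161932} = 3258 \cdot \frac{1}{6068} - \frac{3265 \sqrt{16152717}}{161932} = \frac{1629}{3034} - \frac{3265 \sqrt{16152717}}{161932}$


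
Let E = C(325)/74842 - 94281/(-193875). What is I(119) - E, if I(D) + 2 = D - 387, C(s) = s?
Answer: -118933855469/439696750 ≈ -270.49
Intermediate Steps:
I(D) = -389 + D (I(D) = -2 + (D - 387) = -2 + (-387 + D) = -389 + D)
E = 215732969/439696750 (E = 325/74842 - 94281/(-193875) = 325*(1/74842) - 94281*(-1/193875) = 325/74842 + 2857/5875 = 215732969/439696750 ≈ 0.49064)
I(119) - E = (-389 + 119) - 1*215732969/439696750 = -270 - 215732969/439696750 = -118933855469/439696750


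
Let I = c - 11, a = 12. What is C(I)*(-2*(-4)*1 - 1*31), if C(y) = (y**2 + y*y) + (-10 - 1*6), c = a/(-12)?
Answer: -6256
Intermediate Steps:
c = -1 (c = 12/(-12) = 12*(-1/12) = -1)
I = -12 (I = -1 - 11 = -12)
C(y) = -16 + 2*y**2 (C(y) = (y**2 + y**2) + (-10 - 6) = 2*y**2 - 16 = -16 + 2*y**2)
C(I)*(-2*(-4)*1 - 1*31) = (-16 + 2*(-12)**2)*(-2*(-4)*1 - 1*31) = (-16 + 2*144)*(8*1 - 31) = (-16 + 288)*(8 - 31) = 272*(-23) = -6256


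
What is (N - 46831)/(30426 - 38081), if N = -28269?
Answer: 15020/1531 ≈ 9.8106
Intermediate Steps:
(N - 46831)/(30426 - 38081) = (-28269 - 46831)/(30426 - 38081) = -75100/(-7655) = -75100*(-1/7655) = 15020/1531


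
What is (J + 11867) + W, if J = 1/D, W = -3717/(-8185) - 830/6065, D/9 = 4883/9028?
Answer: 5178080400860602/436323614535 ≈ 11868.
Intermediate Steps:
D = 43947/9028 (D = 9*(4883/9028) = 43947/9028 ≈ 4.8679)
W = 3150011/9928405 (W = -3717*(-1/8185) - 830*1/6065 = 3717/8185 - 166/1213 = 3150011/9928405 ≈ 0.31727)
J = 9028/43947 (J = 1/(43947/9028) = 9028/43947 ≈ 0.20543)
(J + 11867) + W = (9028/43947 + 11867) + 3150011/9928405 = 521528077/43947 + 3150011/9928405 = 5178080400860602/436323614535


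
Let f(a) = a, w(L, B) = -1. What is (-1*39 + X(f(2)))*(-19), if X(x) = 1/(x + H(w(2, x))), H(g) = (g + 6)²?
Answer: 19988/27 ≈ 740.30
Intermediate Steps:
H(g) = (6 + g)²
X(x) = 1/(25 + x) (X(x) = 1/(x + (6 - 1)²) = 1/(x + 5²) = 1/(x + 25) = 1/(25 + x))
(-1*39 + X(f(2)))*(-19) = (-1*39 + 1/(25 + 2))*(-19) = (-39 + 1/27)*(-19) = -1052/27*(-19) = 19988/27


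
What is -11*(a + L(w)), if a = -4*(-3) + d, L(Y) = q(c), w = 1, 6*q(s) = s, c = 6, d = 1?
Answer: -154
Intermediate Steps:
q(s) = s/6
L(Y) = 1 (L(Y) = (⅙)*6 = 1)
a = 13 (a = -4*(-3) + 1 = 12 + 1 = 13)
-11*(a + L(w)) = -11*(13 + 1) = -11*14 = -154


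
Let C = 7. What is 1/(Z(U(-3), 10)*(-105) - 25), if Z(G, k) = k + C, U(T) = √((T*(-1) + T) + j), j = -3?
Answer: -1/1810 ≈ -0.00055249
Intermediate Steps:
U(T) = I*√3 (U(T) = √((T*(-1) + T) - 3) = √((-T + T) - 3) = √(0 - 3) = √(-3) = I*√3)
Z(G, k) = 7 + k (Z(G, k) = k + 7 = 7 + k)
1/(Z(U(-3), 10)*(-105) - 25) = 1/((7 + 10)*(-105) - 25) = 1/(17*(-105) - 25) = 1/(-1785 - 25) = 1/(-1810) = -1/1810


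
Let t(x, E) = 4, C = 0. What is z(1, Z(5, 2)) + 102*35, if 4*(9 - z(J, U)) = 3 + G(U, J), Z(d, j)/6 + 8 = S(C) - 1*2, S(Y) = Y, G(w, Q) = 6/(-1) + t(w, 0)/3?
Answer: 42953/12 ≈ 3579.4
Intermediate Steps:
G(w, Q) = -14/3 (G(w, Q) = 6/(-1) + 4/3 = 6*(-1) + 4*(1/3) = -6 + 4/3 = -14/3)
Z(d, j) = -60 (Z(d, j) = -48 + 6*(0 - 1*2) = -48 + 6*(0 - 2) = -48 + 6*(-2) = -48 - 12 = -60)
z(J, U) = 113/12 (z(J, U) = 9 - (3 - 14/3)/4 = 9 - 1/4*(-5/3) = 9 + 5/12 = 113/12)
z(1, Z(5, 2)) + 102*35 = 113/12 + 102*35 = 113/12 + 3570 = 42953/12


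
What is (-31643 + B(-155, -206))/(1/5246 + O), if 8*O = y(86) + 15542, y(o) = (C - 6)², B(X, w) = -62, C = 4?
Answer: -332648860/20388581 ≈ -16.315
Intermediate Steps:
y(o) = 4 (y(o) = (4 - 6)² = (-2)² = 4)
O = 7773/4 (O = (4 + 15542)/8 = (⅛)*15546 = 7773/4 ≈ 1943.3)
(-31643 + B(-155, -206))/(1/5246 + O) = (-31643 - 62)/(1/5246 + 7773/4) = -31705/(1/5246 + 7773/4) = -31705/20388581/10492 = -31705*10492/20388581 = -332648860/20388581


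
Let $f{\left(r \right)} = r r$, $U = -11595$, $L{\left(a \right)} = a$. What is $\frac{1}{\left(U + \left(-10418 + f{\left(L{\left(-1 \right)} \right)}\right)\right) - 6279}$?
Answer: $- \frac{1}{28291} \approx -3.5347 \cdot 10^{-5}$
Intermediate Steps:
$f{\left(r \right)} = r^{2}$
$\frac{1}{\left(U + \left(-10418 + f{\left(L{\left(-1 \right)} \right)}\right)\right) - 6279} = \frac{1}{\left(-11595 - \left(10418 - \left(-1\right)^{2}\right)\right) - 6279} = \frac{1}{\left(-11595 + \left(-10418 + 1\right)\right) - 6279} = \frac{1}{\left(-11595 - 10417\right) - 6279} = \frac{1}{-22012 - 6279} = \frac{1}{-28291} = - \frac{1}{28291}$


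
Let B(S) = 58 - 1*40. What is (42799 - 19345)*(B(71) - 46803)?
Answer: -1097295390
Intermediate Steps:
B(S) = 18 (B(S) = 58 - 40 = 18)
(42799 - 19345)*(B(71) - 46803) = (42799 - 19345)*(18 - 46803) = 23454*(-46785) = -1097295390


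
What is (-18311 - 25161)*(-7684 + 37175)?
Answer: -1282032752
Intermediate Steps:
(-18311 - 25161)*(-7684 + 37175) = -43472*29491 = -1282032752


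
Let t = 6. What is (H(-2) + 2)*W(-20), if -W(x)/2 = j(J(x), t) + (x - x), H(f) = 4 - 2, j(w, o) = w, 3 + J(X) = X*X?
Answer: -3176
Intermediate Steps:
J(X) = -3 + X² (J(X) = -3 + X*X = -3 + X²)
H(f) = 2
W(x) = 6 - 2*x² (W(x) = -2*((-3 + x²) + (x - x)) = -2*((-3 + x²) + 0) = -2*(-3 + x²) = 6 - 2*x²)
(H(-2) + 2)*W(-20) = (2 + 2)*(6 - 2*(-20)²) = 4*(6 - 2*400) = 4*(6 - 800) = 4*(-794) = -3176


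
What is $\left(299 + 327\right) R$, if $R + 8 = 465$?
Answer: $286082$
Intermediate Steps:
$R = 457$ ($R = -8 + 465 = 457$)
$\left(299 + 327\right) R = \left(299 + 327\right) 457 = 626 \cdot 457 = 286082$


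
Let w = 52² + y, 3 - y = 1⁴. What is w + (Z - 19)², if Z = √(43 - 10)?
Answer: 3100 - 38*√33 ≈ 2881.7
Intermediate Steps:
Z = √33 ≈ 5.7446
y = 2 (y = 3 - 1*1⁴ = 3 - 1*1 = 3 - 1 = 2)
w = 2706 (w = 52² + 2 = 2704 + 2 = 2706)
w + (Z - 19)² = 2706 + (√33 - 19)² = 2706 + (-19 + √33)²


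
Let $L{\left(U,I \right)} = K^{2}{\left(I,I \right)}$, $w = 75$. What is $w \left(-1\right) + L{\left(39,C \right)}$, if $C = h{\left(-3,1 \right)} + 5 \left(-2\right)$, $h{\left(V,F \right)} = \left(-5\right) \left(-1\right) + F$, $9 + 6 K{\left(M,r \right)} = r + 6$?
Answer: $- \frac{2651}{36} \approx -73.639$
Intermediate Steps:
$K{\left(M,r \right)} = - \frac{1}{2} + \frac{r}{6}$ ($K{\left(M,r \right)} = - \frac{3}{2} + \frac{r + 6}{6} = - \frac{3}{2} + \frac{6 + r}{6} = - \frac{3}{2} + \left(1 + \frac{r}{6}\right) = - \frac{1}{2} + \frac{r}{6}$)
$h{\left(V,F \right)} = 5 + F$
$C = -4$ ($C = \left(5 + 1\right) + 5 \left(-2\right) = 6 - 10 = -4$)
$L{\left(U,I \right)} = \left(- \frac{1}{2} + \frac{I}{6}\right)^{2}$
$w \left(-1\right) + L{\left(39,C \right)} = 75 \left(-1\right) + \frac{\left(-3 - 4\right)^{2}}{36} = -75 + \frac{\left(-7\right)^{2}}{36} = -75 + \frac{1}{36} \cdot 49 = -75 + \frac{49}{36} = - \frac{2651}{36}$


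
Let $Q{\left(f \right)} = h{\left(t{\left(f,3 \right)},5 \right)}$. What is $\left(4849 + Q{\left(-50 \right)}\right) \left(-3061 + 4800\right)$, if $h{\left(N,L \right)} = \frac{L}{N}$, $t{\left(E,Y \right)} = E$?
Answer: $\frac{84322371}{10} \approx 8.4322 \cdot 10^{6}$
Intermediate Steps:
$Q{\left(f \right)} = \frac{5}{f}$
$\left(4849 + Q{\left(-50 \right)}\right) \left(-3061 + 4800\right) = \left(4849 + \frac{5}{-50}\right) \left(-3061 + 4800\right) = \left(4849 + 5 \left(- \frac{1}{50}\right)\right) 1739 = \left(4849 - \frac{1}{10}\right) 1739 = \frac{48489}{10} \cdot 1739 = \frac{84322371}{10}$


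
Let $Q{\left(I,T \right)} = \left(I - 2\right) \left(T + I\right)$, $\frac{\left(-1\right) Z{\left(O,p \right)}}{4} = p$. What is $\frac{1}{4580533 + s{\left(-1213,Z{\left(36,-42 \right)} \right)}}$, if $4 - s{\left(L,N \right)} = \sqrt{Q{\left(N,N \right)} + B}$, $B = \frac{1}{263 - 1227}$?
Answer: $\frac{4415637668}{20225991663099653} + \frac{2 \sqrt{12958103183}}{20225991663099653} \approx 2.1833 \cdot 10^{-7}$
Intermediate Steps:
$Z{\left(O,p \right)} = - 4 p$
$Q{\left(I,T \right)} = \left(-2 + I\right) \left(I + T\right)$
$B = - \frac{1}{964}$ ($B = \frac{1}{-964} = - \frac{1}{964} \approx -0.0010373$)
$s{\left(L,N \right)} = 4 - \sqrt{- \frac{1}{964} - 4 N + 2 N^{2}}$ ($s{\left(L,N \right)} = 4 - \sqrt{\left(N^{2} - 2 N - 2 N + N N\right) - \frac{1}{964}} = 4 - \sqrt{\left(N^{2} - 2 N - 2 N + N^{2}\right) - \frac{1}{964}} = 4 - \sqrt{\left(- 4 N + 2 N^{2}\right) - \frac{1}{964}} = 4 - \sqrt{- \frac{1}{964} - 4 N + 2 N^{2}}$)
$\frac{1}{4580533 + s{\left(-1213,Z{\left(36,-42 \right)} \right)}} = \frac{1}{4580533 + \left(4 - \frac{\sqrt{-241 - 929296 \left(\left(-4\right) \left(-42\right)\right) + 464648 \left(\left(-4\right) \left(-42\right)\right)^{2}}}{482}\right)} = \frac{1}{4580533 + \left(4 - \frac{\sqrt{-241 - 156121728 + 464648 \cdot 168^{2}}}{482}\right)} = \frac{1}{4580533 + \left(4 - \frac{\sqrt{-241 - 156121728 + 464648 \cdot 28224}}{482}\right)} = \frac{1}{4580533 + \left(4 - \frac{\sqrt{-241 - 156121728 + 13114225152}}{482}\right)} = \frac{1}{4580533 + \left(4 - \frac{\sqrt{12958103183}}{482}\right)} = \frac{1}{4580537 - \frac{\sqrt{12958103183}}{482}}$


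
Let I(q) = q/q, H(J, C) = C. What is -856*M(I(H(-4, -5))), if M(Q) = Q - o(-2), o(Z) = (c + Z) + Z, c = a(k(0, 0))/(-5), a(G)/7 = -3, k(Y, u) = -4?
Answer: -3424/5 ≈ -684.80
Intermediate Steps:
a(G) = -21 (a(G) = 7*(-3) = -21)
I(q) = 1
c = 21/5 (c = -21/(-5) = -21*(-⅕) = 21/5 ≈ 4.2000)
o(Z) = 21/5 + 2*Z (o(Z) = (21/5 + Z) + Z = 21/5 + 2*Z)
M(Q) = -⅕ + Q (M(Q) = Q - (21/5 + 2*(-2)) = Q - (21/5 - 4) = Q - 1*⅕ = Q - ⅕ = -⅕ + Q)
-856*M(I(H(-4, -5))) = -856*(-⅕ + 1) = -856*⅘ = -3424/5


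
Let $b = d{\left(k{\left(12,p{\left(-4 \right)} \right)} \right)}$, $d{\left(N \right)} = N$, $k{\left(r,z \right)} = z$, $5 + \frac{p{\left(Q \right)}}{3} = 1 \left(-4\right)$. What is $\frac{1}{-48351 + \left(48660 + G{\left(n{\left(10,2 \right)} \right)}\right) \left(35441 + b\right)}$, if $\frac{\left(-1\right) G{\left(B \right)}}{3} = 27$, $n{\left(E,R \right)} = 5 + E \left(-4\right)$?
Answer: $\frac{1}{1720328355} \approx 5.8128 \cdot 10^{-10}$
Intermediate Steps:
$p{\left(Q \right)} = -27$ ($p{\left(Q \right)} = -15 + 3 \cdot 1 \left(-4\right) = -15 + 3 \left(-4\right) = -15 - 12 = -27$)
$n{\left(E,R \right)} = 5 - 4 E$
$b = -27$
$G{\left(B \right)} = -81$ ($G{\left(B \right)} = \left(-3\right) 27 = -81$)
$\frac{1}{-48351 + \left(48660 + G{\left(n{\left(10,2 \right)} \right)}\right) \left(35441 + b\right)} = \frac{1}{-48351 + \left(48660 - 81\right) \left(35441 - 27\right)} = \frac{1}{-48351 + 48579 \cdot 35414} = \frac{1}{-48351 + 1720376706} = \frac{1}{1720328355}$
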